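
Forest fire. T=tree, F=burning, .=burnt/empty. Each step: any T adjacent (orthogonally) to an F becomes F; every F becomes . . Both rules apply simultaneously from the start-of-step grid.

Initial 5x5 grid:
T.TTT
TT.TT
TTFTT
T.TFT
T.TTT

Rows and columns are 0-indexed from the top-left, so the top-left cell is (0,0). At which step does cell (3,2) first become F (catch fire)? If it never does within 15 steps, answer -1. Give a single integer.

Step 1: cell (3,2)='F' (+5 fires, +2 burnt)
  -> target ignites at step 1
Step 2: cell (3,2)='.' (+6 fires, +5 burnt)
Step 3: cell (3,2)='.' (+4 fires, +6 burnt)
Step 4: cell (3,2)='.' (+4 fires, +4 burnt)
Step 5: cell (3,2)='.' (+0 fires, +4 burnt)
  fire out at step 5

1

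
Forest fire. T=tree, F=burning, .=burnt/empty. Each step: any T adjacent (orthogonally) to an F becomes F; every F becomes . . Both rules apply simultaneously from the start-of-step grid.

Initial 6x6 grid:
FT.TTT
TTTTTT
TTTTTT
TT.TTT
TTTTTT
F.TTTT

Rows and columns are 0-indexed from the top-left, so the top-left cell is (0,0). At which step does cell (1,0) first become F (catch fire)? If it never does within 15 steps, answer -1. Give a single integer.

Step 1: cell (1,0)='F' (+3 fires, +2 burnt)
  -> target ignites at step 1
Step 2: cell (1,0)='.' (+4 fires, +3 burnt)
Step 3: cell (1,0)='.' (+4 fires, +4 burnt)
Step 4: cell (1,0)='.' (+4 fires, +4 burnt)
Step 5: cell (1,0)='.' (+6 fires, +4 burnt)
Step 6: cell (1,0)='.' (+6 fires, +6 burnt)
Step 7: cell (1,0)='.' (+4 fires, +6 burnt)
Step 8: cell (1,0)='.' (+0 fires, +4 burnt)
  fire out at step 8

1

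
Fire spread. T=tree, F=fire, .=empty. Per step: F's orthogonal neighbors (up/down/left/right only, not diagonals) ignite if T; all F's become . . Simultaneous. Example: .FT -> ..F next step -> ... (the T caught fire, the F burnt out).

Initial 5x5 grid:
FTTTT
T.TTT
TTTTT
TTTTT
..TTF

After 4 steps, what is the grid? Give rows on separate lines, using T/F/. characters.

Step 1: 4 trees catch fire, 2 burn out
  .FTTT
  F.TTT
  TTTTT
  TTTTF
  ..TF.
Step 2: 5 trees catch fire, 4 burn out
  ..FTT
  ..TTT
  FTTTF
  TTTF.
  ..F..
Step 3: 7 trees catch fire, 5 burn out
  ...FT
  ..FTF
  .FTF.
  FTF..
  .....
Step 4: 4 trees catch fire, 7 burn out
  ....F
  ...F.
  ..F..
  .F...
  .....

....F
...F.
..F..
.F...
.....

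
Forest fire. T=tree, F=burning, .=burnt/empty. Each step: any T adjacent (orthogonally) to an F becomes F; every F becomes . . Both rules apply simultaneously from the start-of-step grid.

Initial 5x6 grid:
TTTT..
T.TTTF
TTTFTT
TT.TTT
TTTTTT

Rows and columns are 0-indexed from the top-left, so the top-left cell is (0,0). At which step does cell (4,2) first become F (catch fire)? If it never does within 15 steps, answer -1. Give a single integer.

Step 1: cell (4,2)='T' (+6 fires, +2 burnt)
Step 2: cell (4,2)='T' (+6 fires, +6 burnt)
Step 3: cell (4,2)='F' (+6 fires, +6 burnt)
  -> target ignites at step 3
Step 4: cell (4,2)='.' (+4 fires, +6 burnt)
Step 5: cell (4,2)='.' (+2 fires, +4 burnt)
Step 6: cell (4,2)='.' (+0 fires, +2 burnt)
  fire out at step 6

3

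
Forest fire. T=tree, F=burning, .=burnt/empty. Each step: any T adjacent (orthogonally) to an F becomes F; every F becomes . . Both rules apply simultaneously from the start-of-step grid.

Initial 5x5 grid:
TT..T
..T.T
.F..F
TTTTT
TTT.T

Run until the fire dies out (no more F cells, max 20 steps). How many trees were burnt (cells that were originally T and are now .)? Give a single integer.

Step 1: +3 fires, +2 burnt (F count now 3)
Step 2: +6 fires, +3 burnt (F count now 6)
Step 3: +2 fires, +6 burnt (F count now 2)
Step 4: +0 fires, +2 burnt (F count now 0)
Fire out after step 4
Initially T: 14, now '.': 22
Total burnt (originally-T cells now '.'): 11

Answer: 11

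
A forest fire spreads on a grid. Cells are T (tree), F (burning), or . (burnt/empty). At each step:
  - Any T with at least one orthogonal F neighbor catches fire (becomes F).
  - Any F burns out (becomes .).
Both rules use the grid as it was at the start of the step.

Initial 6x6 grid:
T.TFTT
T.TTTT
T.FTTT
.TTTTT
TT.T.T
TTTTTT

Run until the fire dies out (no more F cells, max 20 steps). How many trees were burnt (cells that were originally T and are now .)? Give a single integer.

Answer: 25

Derivation:
Step 1: +6 fires, +2 burnt (F count now 6)
Step 2: +5 fires, +6 burnt (F count now 5)
Step 3: +5 fires, +5 burnt (F count now 5)
Step 4: +4 fires, +5 burnt (F count now 4)
Step 5: +4 fires, +4 burnt (F count now 4)
Step 6: +1 fires, +4 burnt (F count now 1)
Step 7: +0 fires, +1 burnt (F count now 0)
Fire out after step 7
Initially T: 28, now '.': 33
Total burnt (originally-T cells now '.'): 25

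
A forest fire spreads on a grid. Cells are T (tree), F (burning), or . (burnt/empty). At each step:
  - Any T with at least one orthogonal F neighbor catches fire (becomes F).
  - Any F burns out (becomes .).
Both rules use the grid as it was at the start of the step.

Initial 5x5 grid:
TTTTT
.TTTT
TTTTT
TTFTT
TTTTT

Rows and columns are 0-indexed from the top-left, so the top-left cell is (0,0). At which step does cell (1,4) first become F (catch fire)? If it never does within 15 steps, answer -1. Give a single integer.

Step 1: cell (1,4)='T' (+4 fires, +1 burnt)
Step 2: cell (1,4)='T' (+7 fires, +4 burnt)
Step 3: cell (1,4)='T' (+7 fires, +7 burnt)
Step 4: cell (1,4)='F' (+3 fires, +7 burnt)
  -> target ignites at step 4
Step 5: cell (1,4)='.' (+2 fires, +3 burnt)
Step 6: cell (1,4)='.' (+0 fires, +2 burnt)
  fire out at step 6

4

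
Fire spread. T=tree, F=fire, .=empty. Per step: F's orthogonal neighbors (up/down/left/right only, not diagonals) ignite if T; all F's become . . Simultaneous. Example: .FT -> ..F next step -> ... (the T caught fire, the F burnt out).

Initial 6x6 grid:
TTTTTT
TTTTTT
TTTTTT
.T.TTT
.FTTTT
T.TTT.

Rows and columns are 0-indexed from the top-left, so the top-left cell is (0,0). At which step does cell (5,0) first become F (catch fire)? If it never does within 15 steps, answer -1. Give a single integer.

Step 1: cell (5,0)='T' (+2 fires, +1 burnt)
Step 2: cell (5,0)='T' (+3 fires, +2 burnt)
Step 3: cell (5,0)='T' (+6 fires, +3 burnt)
Step 4: cell (5,0)='T' (+7 fires, +6 burnt)
Step 5: cell (5,0)='T' (+5 fires, +7 burnt)
Step 6: cell (5,0)='T' (+3 fires, +5 burnt)
Step 7: cell (5,0)='T' (+2 fires, +3 burnt)
Step 8: cell (5,0)='T' (+1 fires, +2 burnt)
Step 9: cell (5,0)='T' (+0 fires, +1 burnt)
  fire out at step 9
Target never catches fire within 15 steps

-1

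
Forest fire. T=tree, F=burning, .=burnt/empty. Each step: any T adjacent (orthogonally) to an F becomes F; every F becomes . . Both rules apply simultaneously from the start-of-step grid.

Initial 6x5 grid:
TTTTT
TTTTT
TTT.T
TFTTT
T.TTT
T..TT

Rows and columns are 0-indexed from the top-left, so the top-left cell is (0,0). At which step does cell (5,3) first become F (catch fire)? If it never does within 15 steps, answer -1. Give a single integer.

Step 1: cell (5,3)='T' (+3 fires, +1 burnt)
Step 2: cell (5,3)='T' (+6 fires, +3 burnt)
Step 3: cell (5,3)='T' (+6 fires, +6 burnt)
Step 4: cell (5,3)='F' (+6 fires, +6 burnt)
  -> target ignites at step 4
Step 5: cell (5,3)='.' (+3 fires, +6 burnt)
Step 6: cell (5,3)='.' (+1 fires, +3 burnt)
Step 7: cell (5,3)='.' (+0 fires, +1 burnt)
  fire out at step 7

4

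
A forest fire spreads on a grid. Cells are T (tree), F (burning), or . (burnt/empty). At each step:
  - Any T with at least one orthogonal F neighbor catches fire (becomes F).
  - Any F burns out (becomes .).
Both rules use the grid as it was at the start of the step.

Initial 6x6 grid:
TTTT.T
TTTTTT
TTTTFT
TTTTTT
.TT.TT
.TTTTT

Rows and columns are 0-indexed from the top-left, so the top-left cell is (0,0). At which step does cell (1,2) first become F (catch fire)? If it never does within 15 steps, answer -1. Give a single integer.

Step 1: cell (1,2)='T' (+4 fires, +1 burnt)
Step 2: cell (1,2)='T' (+6 fires, +4 burnt)
Step 3: cell (1,2)='F' (+7 fires, +6 burnt)
  -> target ignites at step 3
Step 4: cell (1,2)='.' (+7 fires, +7 burnt)
Step 5: cell (1,2)='.' (+5 fires, +7 burnt)
Step 6: cell (1,2)='.' (+2 fires, +5 burnt)
Step 7: cell (1,2)='.' (+0 fires, +2 burnt)
  fire out at step 7

3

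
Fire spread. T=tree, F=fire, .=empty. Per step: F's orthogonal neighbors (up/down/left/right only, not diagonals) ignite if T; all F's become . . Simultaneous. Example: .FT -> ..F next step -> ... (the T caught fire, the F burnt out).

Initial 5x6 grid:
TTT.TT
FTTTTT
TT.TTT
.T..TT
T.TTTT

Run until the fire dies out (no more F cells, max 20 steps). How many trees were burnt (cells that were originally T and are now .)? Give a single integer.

Answer: 22

Derivation:
Step 1: +3 fires, +1 burnt (F count now 3)
Step 2: +3 fires, +3 burnt (F count now 3)
Step 3: +3 fires, +3 burnt (F count now 3)
Step 4: +2 fires, +3 burnt (F count now 2)
Step 5: +3 fires, +2 burnt (F count now 3)
Step 6: +3 fires, +3 burnt (F count now 3)
Step 7: +2 fires, +3 burnt (F count now 2)
Step 8: +2 fires, +2 burnt (F count now 2)
Step 9: +1 fires, +2 burnt (F count now 1)
Step 10: +0 fires, +1 burnt (F count now 0)
Fire out after step 10
Initially T: 23, now '.': 29
Total burnt (originally-T cells now '.'): 22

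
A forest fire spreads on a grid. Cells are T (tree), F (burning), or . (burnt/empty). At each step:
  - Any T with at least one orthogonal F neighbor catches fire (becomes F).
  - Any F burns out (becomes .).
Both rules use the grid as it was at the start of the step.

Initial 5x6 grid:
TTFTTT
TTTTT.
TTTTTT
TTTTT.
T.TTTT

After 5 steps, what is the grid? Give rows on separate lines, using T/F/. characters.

Step 1: 3 trees catch fire, 1 burn out
  TF.FTT
  TTFTT.
  TTTTTT
  TTTTT.
  T.TTTT
Step 2: 5 trees catch fire, 3 burn out
  F...FT
  TF.FT.
  TTFTTT
  TTTTT.
  T.TTTT
Step 3: 6 trees catch fire, 5 burn out
  .....F
  F...F.
  TF.FTT
  TTFTT.
  T.TTTT
Step 4: 5 trees catch fire, 6 burn out
  ......
  ......
  F...FT
  TF.FT.
  T.FTTT
Step 5: 4 trees catch fire, 5 burn out
  ......
  ......
  .....F
  F...F.
  T..FTT

......
......
.....F
F...F.
T..FTT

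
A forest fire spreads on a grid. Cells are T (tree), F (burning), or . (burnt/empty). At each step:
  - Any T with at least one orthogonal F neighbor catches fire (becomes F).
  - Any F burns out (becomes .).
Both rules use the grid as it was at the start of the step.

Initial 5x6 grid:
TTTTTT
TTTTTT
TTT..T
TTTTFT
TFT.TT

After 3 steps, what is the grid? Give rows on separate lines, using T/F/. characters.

Step 1: 6 trees catch fire, 2 burn out
  TTTTTT
  TTTTTT
  TTT..T
  TFTF.F
  F.F.FT
Step 2: 5 trees catch fire, 6 burn out
  TTTTTT
  TTTTTT
  TFT..F
  F.F...
  .....F
Step 3: 4 trees catch fire, 5 burn out
  TTTTTT
  TFTTTF
  F.F...
  ......
  ......

TTTTTT
TFTTTF
F.F...
......
......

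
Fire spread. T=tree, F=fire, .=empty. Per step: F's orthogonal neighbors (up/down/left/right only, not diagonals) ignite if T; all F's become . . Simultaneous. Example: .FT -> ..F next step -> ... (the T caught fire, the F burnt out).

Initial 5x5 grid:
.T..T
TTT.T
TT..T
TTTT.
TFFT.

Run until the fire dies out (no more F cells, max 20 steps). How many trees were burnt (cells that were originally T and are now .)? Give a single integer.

Answer: 12

Derivation:
Step 1: +4 fires, +2 burnt (F count now 4)
Step 2: +3 fires, +4 burnt (F count now 3)
Step 3: +2 fires, +3 burnt (F count now 2)
Step 4: +3 fires, +2 burnt (F count now 3)
Step 5: +0 fires, +3 burnt (F count now 0)
Fire out after step 5
Initially T: 15, now '.': 22
Total burnt (originally-T cells now '.'): 12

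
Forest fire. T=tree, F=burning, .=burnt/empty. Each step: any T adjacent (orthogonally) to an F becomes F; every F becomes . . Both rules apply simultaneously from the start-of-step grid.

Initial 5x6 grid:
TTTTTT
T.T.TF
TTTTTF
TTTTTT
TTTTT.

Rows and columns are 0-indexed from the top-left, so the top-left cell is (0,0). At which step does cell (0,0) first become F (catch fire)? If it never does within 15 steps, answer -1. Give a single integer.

Step 1: cell (0,0)='T' (+4 fires, +2 burnt)
Step 2: cell (0,0)='T' (+3 fires, +4 burnt)
Step 3: cell (0,0)='T' (+4 fires, +3 burnt)
Step 4: cell (0,0)='T' (+5 fires, +4 burnt)
Step 5: cell (0,0)='T' (+4 fires, +5 burnt)
Step 6: cell (0,0)='F' (+4 fires, +4 burnt)
  -> target ignites at step 6
Step 7: cell (0,0)='.' (+1 fires, +4 burnt)
Step 8: cell (0,0)='.' (+0 fires, +1 burnt)
  fire out at step 8

6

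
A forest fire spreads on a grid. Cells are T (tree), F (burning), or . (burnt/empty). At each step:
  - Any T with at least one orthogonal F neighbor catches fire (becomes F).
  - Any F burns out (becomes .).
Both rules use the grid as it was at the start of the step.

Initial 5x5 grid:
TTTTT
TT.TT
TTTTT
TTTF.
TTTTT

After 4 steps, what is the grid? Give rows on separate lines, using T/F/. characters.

Step 1: 3 trees catch fire, 1 burn out
  TTTTT
  TT.TT
  TTTFT
  TTF..
  TTTFT
Step 2: 6 trees catch fire, 3 burn out
  TTTTT
  TT.FT
  TTF.F
  TF...
  TTF.F
Step 3: 5 trees catch fire, 6 burn out
  TTTFT
  TT..F
  TF...
  F....
  TF...
Step 4: 5 trees catch fire, 5 burn out
  TTF.F
  TF...
  F....
  .....
  F....

TTF.F
TF...
F....
.....
F....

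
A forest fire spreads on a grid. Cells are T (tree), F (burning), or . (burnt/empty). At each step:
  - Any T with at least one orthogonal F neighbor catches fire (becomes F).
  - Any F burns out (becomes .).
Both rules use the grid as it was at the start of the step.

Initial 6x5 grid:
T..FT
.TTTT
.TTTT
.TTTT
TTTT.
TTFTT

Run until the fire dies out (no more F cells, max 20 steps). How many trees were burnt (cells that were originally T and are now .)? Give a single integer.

Step 1: +5 fires, +2 burnt (F count now 5)
Step 2: +8 fires, +5 burnt (F count now 8)
Step 3: +6 fires, +8 burnt (F count now 6)
Step 4: +2 fires, +6 burnt (F count now 2)
Step 5: +0 fires, +2 burnt (F count now 0)
Fire out after step 5
Initially T: 22, now '.': 29
Total burnt (originally-T cells now '.'): 21

Answer: 21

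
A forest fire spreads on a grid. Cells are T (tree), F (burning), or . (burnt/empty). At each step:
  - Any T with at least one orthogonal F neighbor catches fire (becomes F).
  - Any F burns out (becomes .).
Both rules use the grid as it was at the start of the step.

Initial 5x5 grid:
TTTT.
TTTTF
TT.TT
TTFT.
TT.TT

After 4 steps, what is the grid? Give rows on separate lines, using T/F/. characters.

Step 1: 4 trees catch fire, 2 burn out
  TTTT.
  TTTF.
  TT.TF
  TF.F.
  TT.TT
Step 2: 7 trees catch fire, 4 burn out
  TTTF.
  TTF..
  TF.F.
  F....
  TF.FT
Step 3: 5 trees catch fire, 7 burn out
  TTF..
  TF...
  F....
  .....
  F...F
Step 4: 2 trees catch fire, 5 burn out
  TF...
  F....
  .....
  .....
  .....

TF...
F....
.....
.....
.....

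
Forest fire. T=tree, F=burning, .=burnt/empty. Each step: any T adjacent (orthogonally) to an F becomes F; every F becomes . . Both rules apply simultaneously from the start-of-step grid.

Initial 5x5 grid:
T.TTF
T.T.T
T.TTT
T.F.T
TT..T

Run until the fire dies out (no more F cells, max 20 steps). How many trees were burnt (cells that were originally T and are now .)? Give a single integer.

Answer: 9

Derivation:
Step 1: +3 fires, +2 burnt (F count now 3)
Step 2: +4 fires, +3 burnt (F count now 4)
Step 3: +1 fires, +4 burnt (F count now 1)
Step 4: +1 fires, +1 burnt (F count now 1)
Step 5: +0 fires, +1 burnt (F count now 0)
Fire out after step 5
Initially T: 15, now '.': 19
Total burnt (originally-T cells now '.'): 9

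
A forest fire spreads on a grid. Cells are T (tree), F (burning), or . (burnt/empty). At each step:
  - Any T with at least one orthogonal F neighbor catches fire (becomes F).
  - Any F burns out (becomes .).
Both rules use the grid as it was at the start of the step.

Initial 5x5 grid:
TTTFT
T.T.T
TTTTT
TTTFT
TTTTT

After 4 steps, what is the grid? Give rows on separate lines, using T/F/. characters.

Step 1: 6 trees catch fire, 2 burn out
  TTF.F
  T.T.T
  TTTFT
  TTF.F
  TTTFT
Step 2: 8 trees catch fire, 6 burn out
  TF...
  T.F.F
  TTF.F
  TF...
  TTF.F
Step 3: 4 trees catch fire, 8 burn out
  F....
  T....
  TF...
  F....
  TF...
Step 4: 3 trees catch fire, 4 burn out
  .....
  F....
  F....
  .....
  F....

.....
F....
F....
.....
F....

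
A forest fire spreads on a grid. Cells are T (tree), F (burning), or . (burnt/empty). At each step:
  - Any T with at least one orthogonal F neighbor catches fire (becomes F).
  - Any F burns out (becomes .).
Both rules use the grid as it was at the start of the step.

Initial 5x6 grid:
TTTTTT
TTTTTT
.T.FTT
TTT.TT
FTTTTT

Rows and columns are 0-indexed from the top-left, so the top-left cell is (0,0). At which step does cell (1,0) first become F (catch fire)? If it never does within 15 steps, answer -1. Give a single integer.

Step 1: cell (1,0)='T' (+4 fires, +2 burnt)
Step 2: cell (1,0)='T' (+7 fires, +4 burnt)
Step 3: cell (1,0)='T' (+9 fires, +7 burnt)
Step 4: cell (1,0)='F' (+4 fires, +9 burnt)
  -> target ignites at step 4
Step 5: cell (1,0)='.' (+1 fires, +4 burnt)
Step 6: cell (1,0)='.' (+0 fires, +1 burnt)
  fire out at step 6

4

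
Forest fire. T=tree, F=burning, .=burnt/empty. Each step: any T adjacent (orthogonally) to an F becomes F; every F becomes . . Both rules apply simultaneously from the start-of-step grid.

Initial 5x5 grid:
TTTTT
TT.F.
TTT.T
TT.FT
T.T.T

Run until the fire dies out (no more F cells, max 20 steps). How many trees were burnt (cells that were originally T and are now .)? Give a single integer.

Step 1: +2 fires, +2 burnt (F count now 2)
Step 2: +4 fires, +2 burnt (F count now 4)
Step 3: +1 fires, +4 burnt (F count now 1)
Step 4: +2 fires, +1 burnt (F count now 2)
Step 5: +2 fires, +2 burnt (F count now 2)
Step 6: +3 fires, +2 burnt (F count now 3)
Step 7: +1 fires, +3 burnt (F count now 1)
Step 8: +1 fires, +1 burnt (F count now 1)
Step 9: +0 fires, +1 burnt (F count now 0)
Fire out after step 9
Initially T: 17, now '.': 24
Total burnt (originally-T cells now '.'): 16

Answer: 16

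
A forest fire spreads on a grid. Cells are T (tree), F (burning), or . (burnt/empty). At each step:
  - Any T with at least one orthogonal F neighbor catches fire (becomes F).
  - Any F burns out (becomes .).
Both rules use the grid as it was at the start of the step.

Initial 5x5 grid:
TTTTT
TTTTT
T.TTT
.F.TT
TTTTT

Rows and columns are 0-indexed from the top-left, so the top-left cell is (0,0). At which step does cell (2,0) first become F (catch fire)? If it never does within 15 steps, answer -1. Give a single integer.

Step 1: cell (2,0)='T' (+1 fires, +1 burnt)
Step 2: cell (2,0)='T' (+2 fires, +1 burnt)
Step 3: cell (2,0)='T' (+1 fires, +2 burnt)
Step 4: cell (2,0)='T' (+2 fires, +1 burnt)
Step 5: cell (2,0)='T' (+2 fires, +2 burnt)
Step 6: cell (2,0)='T' (+3 fires, +2 burnt)
Step 7: cell (2,0)='T' (+3 fires, +3 burnt)
Step 8: cell (2,0)='T' (+3 fires, +3 burnt)
Step 9: cell (2,0)='T' (+2 fires, +3 burnt)
Step 10: cell (2,0)='F' (+2 fires, +2 burnt)
  -> target ignites at step 10
Step 11: cell (2,0)='.' (+0 fires, +2 burnt)
  fire out at step 11

10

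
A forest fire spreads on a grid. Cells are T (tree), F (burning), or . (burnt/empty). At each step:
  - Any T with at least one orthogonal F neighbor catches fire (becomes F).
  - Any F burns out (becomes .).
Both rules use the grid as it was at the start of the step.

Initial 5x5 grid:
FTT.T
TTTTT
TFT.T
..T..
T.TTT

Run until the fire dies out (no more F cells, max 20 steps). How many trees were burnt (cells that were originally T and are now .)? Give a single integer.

Answer: 15

Derivation:
Step 1: +5 fires, +2 burnt (F count now 5)
Step 2: +3 fires, +5 burnt (F count now 3)
Step 3: +2 fires, +3 burnt (F count now 2)
Step 4: +2 fires, +2 burnt (F count now 2)
Step 5: +3 fires, +2 burnt (F count now 3)
Step 6: +0 fires, +3 burnt (F count now 0)
Fire out after step 6
Initially T: 16, now '.': 24
Total burnt (originally-T cells now '.'): 15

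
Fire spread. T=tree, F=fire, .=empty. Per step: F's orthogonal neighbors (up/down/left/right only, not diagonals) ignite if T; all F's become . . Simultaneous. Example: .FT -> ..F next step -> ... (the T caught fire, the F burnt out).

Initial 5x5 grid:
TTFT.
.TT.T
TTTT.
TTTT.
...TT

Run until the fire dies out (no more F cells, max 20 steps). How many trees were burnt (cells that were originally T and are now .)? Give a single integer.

Step 1: +3 fires, +1 burnt (F count now 3)
Step 2: +3 fires, +3 burnt (F count now 3)
Step 3: +3 fires, +3 burnt (F count now 3)
Step 4: +3 fires, +3 burnt (F count now 3)
Step 5: +2 fires, +3 burnt (F count now 2)
Step 6: +1 fires, +2 burnt (F count now 1)
Step 7: +0 fires, +1 burnt (F count now 0)
Fire out after step 7
Initially T: 16, now '.': 24
Total burnt (originally-T cells now '.'): 15

Answer: 15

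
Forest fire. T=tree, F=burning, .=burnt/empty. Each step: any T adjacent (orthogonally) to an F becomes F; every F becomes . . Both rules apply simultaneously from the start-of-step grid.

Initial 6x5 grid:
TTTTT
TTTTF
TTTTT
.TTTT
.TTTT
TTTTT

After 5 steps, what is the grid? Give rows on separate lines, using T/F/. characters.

Step 1: 3 trees catch fire, 1 burn out
  TTTTF
  TTTF.
  TTTTF
  .TTTT
  .TTTT
  TTTTT
Step 2: 4 trees catch fire, 3 burn out
  TTTF.
  TTF..
  TTTF.
  .TTTF
  .TTTT
  TTTTT
Step 3: 5 trees catch fire, 4 burn out
  TTF..
  TF...
  TTF..
  .TTF.
  .TTTF
  TTTTT
Step 4: 6 trees catch fire, 5 burn out
  TF...
  F....
  TF...
  .TF..
  .TTF.
  TTTTF
Step 5: 5 trees catch fire, 6 burn out
  F....
  .....
  F....
  .F...
  .TF..
  TTTF.

F....
.....
F....
.F...
.TF..
TTTF.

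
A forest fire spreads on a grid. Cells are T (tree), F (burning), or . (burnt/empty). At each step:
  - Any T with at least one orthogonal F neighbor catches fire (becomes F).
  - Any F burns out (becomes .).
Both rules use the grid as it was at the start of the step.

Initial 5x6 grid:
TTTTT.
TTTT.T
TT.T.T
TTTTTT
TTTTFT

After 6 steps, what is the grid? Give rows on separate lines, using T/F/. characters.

Step 1: 3 trees catch fire, 1 burn out
  TTTTT.
  TTTT.T
  TT.T.T
  TTTTFT
  TTTF.F
Step 2: 3 trees catch fire, 3 burn out
  TTTTT.
  TTTT.T
  TT.T.T
  TTTF.F
  TTF...
Step 3: 4 trees catch fire, 3 burn out
  TTTTT.
  TTTT.T
  TT.F.F
  TTF...
  TF....
Step 4: 4 trees catch fire, 4 burn out
  TTTTT.
  TTTF.F
  TT....
  TF....
  F.....
Step 5: 4 trees catch fire, 4 burn out
  TTTFT.
  TTF...
  TF....
  F.....
  ......
Step 6: 4 trees catch fire, 4 burn out
  TTF.F.
  TF....
  F.....
  ......
  ......

TTF.F.
TF....
F.....
......
......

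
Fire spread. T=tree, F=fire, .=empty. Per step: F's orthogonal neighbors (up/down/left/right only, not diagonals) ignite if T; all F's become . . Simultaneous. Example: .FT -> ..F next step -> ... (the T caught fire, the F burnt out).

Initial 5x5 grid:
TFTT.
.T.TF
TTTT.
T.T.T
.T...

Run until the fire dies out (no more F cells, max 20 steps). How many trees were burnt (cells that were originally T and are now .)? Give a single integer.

Step 1: +4 fires, +2 burnt (F count now 4)
Step 2: +3 fires, +4 burnt (F count now 3)
Step 3: +2 fires, +3 burnt (F count now 2)
Step 4: +2 fires, +2 burnt (F count now 2)
Step 5: +0 fires, +2 burnt (F count now 0)
Fire out after step 5
Initially T: 13, now '.': 23
Total burnt (originally-T cells now '.'): 11

Answer: 11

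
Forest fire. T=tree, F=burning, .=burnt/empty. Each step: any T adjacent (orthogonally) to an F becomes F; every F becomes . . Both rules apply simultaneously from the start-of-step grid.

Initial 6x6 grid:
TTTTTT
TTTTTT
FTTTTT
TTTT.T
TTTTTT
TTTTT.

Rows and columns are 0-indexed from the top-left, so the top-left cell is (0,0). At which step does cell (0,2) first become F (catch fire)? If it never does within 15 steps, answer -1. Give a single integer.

Step 1: cell (0,2)='T' (+3 fires, +1 burnt)
Step 2: cell (0,2)='T' (+5 fires, +3 burnt)
Step 3: cell (0,2)='T' (+6 fires, +5 burnt)
Step 4: cell (0,2)='F' (+6 fires, +6 burnt)
  -> target ignites at step 4
Step 5: cell (0,2)='.' (+5 fires, +6 burnt)
Step 6: cell (0,2)='.' (+5 fires, +5 burnt)
Step 7: cell (0,2)='.' (+3 fires, +5 burnt)
Step 8: cell (0,2)='.' (+0 fires, +3 burnt)
  fire out at step 8

4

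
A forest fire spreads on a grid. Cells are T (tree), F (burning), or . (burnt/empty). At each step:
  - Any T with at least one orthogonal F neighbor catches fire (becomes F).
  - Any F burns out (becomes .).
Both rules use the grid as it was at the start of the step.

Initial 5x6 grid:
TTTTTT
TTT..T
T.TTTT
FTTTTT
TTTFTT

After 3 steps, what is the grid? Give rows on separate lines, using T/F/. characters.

Step 1: 6 trees catch fire, 2 burn out
  TTTTTT
  TTT..T
  F.TTTT
  .FTFTT
  FTF.FT
Step 2: 6 trees catch fire, 6 burn out
  TTTTTT
  FTT..T
  ..TFTT
  ..F.FT
  .F...F
Step 3: 5 trees catch fire, 6 burn out
  FTTTTT
  .FT..T
  ..F.FT
  .....F
  ......

FTTTTT
.FT..T
..F.FT
.....F
......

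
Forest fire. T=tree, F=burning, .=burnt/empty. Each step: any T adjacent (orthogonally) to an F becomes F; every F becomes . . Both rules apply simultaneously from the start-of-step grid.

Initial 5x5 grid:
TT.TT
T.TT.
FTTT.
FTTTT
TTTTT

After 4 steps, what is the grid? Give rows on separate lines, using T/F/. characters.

Step 1: 4 trees catch fire, 2 burn out
  TT.TT
  F.TT.
  .FTT.
  .FTTT
  FTTTT
Step 2: 4 trees catch fire, 4 burn out
  FT.TT
  ..TT.
  ..FT.
  ..FTT
  .FTTT
Step 3: 5 trees catch fire, 4 burn out
  .F.TT
  ..FT.
  ...F.
  ...FT
  ..FTT
Step 4: 3 trees catch fire, 5 burn out
  ...TT
  ...F.
  .....
  ....F
  ...FT

...TT
...F.
.....
....F
...FT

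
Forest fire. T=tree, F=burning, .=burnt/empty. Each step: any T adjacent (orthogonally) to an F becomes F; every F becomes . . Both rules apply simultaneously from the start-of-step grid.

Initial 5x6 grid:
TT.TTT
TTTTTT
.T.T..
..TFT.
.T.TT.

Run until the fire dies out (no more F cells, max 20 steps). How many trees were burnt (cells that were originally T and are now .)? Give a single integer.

Answer: 17

Derivation:
Step 1: +4 fires, +1 burnt (F count now 4)
Step 2: +2 fires, +4 burnt (F count now 2)
Step 3: +3 fires, +2 burnt (F count now 3)
Step 4: +3 fires, +3 burnt (F count now 3)
Step 5: +4 fires, +3 burnt (F count now 4)
Step 6: +1 fires, +4 burnt (F count now 1)
Step 7: +0 fires, +1 burnt (F count now 0)
Fire out after step 7
Initially T: 18, now '.': 29
Total burnt (originally-T cells now '.'): 17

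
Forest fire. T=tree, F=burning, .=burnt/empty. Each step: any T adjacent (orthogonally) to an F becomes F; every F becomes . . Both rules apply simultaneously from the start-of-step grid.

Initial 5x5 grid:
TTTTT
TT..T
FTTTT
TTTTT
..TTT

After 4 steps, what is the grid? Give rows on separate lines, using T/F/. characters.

Step 1: 3 trees catch fire, 1 burn out
  TTTTT
  FT..T
  .FTTT
  FTTTT
  ..TTT
Step 2: 4 trees catch fire, 3 burn out
  FTTTT
  .F..T
  ..FTT
  .FTTT
  ..TTT
Step 3: 3 trees catch fire, 4 burn out
  .FTTT
  ....T
  ...FT
  ..FTT
  ..TTT
Step 4: 4 trees catch fire, 3 burn out
  ..FTT
  ....T
  ....F
  ...FT
  ..FTT

..FTT
....T
....F
...FT
..FTT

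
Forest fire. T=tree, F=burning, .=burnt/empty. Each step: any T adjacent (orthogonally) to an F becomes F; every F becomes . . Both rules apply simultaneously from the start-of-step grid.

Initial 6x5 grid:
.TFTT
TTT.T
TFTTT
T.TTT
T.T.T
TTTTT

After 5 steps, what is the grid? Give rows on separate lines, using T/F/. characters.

Step 1: 6 trees catch fire, 2 burn out
  .F.FT
  TFF.T
  F.FTT
  T.TTT
  T.T.T
  TTTTT
Step 2: 5 trees catch fire, 6 burn out
  ....F
  F...T
  ...FT
  F.FTT
  T.T.T
  TTTTT
Step 3: 5 trees catch fire, 5 burn out
  .....
  ....F
  ....F
  ...FT
  F.F.T
  TTTTT
Step 4: 3 trees catch fire, 5 burn out
  .....
  .....
  .....
  ....F
  ....T
  FTFTT
Step 5: 3 trees catch fire, 3 burn out
  .....
  .....
  .....
  .....
  ....F
  .F.FT

.....
.....
.....
.....
....F
.F.FT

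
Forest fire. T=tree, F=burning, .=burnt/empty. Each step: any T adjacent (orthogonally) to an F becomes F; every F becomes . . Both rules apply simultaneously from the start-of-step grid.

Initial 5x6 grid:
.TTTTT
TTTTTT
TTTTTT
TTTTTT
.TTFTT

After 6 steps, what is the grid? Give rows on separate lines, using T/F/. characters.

Step 1: 3 trees catch fire, 1 burn out
  .TTTTT
  TTTTTT
  TTTTTT
  TTTFTT
  .TF.FT
Step 2: 5 trees catch fire, 3 burn out
  .TTTTT
  TTTTTT
  TTTFTT
  TTF.FT
  .F...F
Step 3: 5 trees catch fire, 5 burn out
  .TTTTT
  TTTFTT
  TTF.FT
  TF...F
  ......
Step 4: 6 trees catch fire, 5 burn out
  .TTFTT
  TTF.FT
  TF...F
  F.....
  ......
Step 5: 5 trees catch fire, 6 burn out
  .TF.FT
  TF...F
  F.....
  ......
  ......
Step 6: 3 trees catch fire, 5 burn out
  .F...F
  F.....
  ......
  ......
  ......

.F...F
F.....
......
......
......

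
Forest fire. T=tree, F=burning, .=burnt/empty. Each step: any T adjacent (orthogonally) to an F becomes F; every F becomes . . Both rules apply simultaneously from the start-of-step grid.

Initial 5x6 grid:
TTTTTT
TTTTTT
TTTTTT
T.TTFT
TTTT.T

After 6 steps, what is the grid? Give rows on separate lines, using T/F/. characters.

Step 1: 3 trees catch fire, 1 burn out
  TTTTTT
  TTTTTT
  TTTTFT
  T.TF.F
  TTTT.T
Step 2: 6 trees catch fire, 3 burn out
  TTTTTT
  TTTTFT
  TTTF.F
  T.F...
  TTTF.F
Step 3: 5 trees catch fire, 6 burn out
  TTTTFT
  TTTF.F
  TTF...
  T.....
  TTF...
Step 4: 5 trees catch fire, 5 burn out
  TTTF.F
  TTF...
  TF....
  T.....
  TF....
Step 5: 4 trees catch fire, 5 burn out
  TTF...
  TF....
  F.....
  T.....
  F.....
Step 6: 3 trees catch fire, 4 burn out
  TF....
  F.....
  ......
  F.....
  ......

TF....
F.....
......
F.....
......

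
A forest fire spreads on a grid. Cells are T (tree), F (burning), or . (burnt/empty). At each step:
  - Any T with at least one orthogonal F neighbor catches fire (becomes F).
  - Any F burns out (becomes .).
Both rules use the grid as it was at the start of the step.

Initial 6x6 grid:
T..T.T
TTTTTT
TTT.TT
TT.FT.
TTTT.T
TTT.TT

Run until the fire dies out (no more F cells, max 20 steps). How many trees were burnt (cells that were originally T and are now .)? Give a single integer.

Step 1: +2 fires, +1 burnt (F count now 2)
Step 2: +2 fires, +2 burnt (F count now 2)
Step 3: +4 fires, +2 burnt (F count now 4)
Step 4: +5 fires, +4 burnt (F count now 5)
Step 5: +6 fires, +5 burnt (F count now 6)
Step 6: +3 fires, +6 burnt (F count now 3)
Step 7: +1 fires, +3 burnt (F count now 1)
Step 8: +1 fires, +1 burnt (F count now 1)
Step 9: +0 fires, +1 burnt (F count now 0)
Fire out after step 9
Initially T: 27, now '.': 33
Total burnt (originally-T cells now '.'): 24

Answer: 24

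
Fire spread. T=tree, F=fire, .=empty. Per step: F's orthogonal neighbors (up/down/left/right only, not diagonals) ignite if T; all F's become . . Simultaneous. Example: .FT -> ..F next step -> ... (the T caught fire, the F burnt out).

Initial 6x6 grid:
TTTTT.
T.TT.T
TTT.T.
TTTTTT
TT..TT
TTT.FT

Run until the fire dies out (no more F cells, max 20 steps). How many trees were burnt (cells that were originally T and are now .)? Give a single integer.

Step 1: +2 fires, +1 burnt (F count now 2)
Step 2: +2 fires, +2 burnt (F count now 2)
Step 3: +3 fires, +2 burnt (F count now 3)
Step 4: +1 fires, +3 burnt (F count now 1)
Step 5: +2 fires, +1 burnt (F count now 2)
Step 6: +4 fires, +2 burnt (F count now 4)
Step 7: +5 fires, +4 burnt (F count now 5)
Step 8: +5 fires, +5 burnt (F count now 5)
Step 9: +2 fires, +5 burnt (F count now 2)
Step 10: +0 fires, +2 burnt (F count now 0)
Fire out after step 10
Initially T: 27, now '.': 35
Total burnt (originally-T cells now '.'): 26

Answer: 26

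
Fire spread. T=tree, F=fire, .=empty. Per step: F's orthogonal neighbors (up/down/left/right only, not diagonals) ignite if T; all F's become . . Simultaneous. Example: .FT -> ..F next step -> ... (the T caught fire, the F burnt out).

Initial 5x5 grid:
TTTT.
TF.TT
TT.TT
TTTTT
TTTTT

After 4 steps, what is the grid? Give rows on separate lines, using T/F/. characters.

Step 1: 3 trees catch fire, 1 burn out
  TFTT.
  F..TT
  TF.TT
  TTTTT
  TTTTT
Step 2: 4 trees catch fire, 3 burn out
  F.FT.
  ...TT
  F..TT
  TFTTT
  TTTTT
Step 3: 4 trees catch fire, 4 burn out
  ...F.
  ...TT
  ...TT
  F.FTT
  TFTTT
Step 4: 4 trees catch fire, 4 burn out
  .....
  ...FT
  ...TT
  ...FT
  F.FTT

.....
...FT
...TT
...FT
F.FTT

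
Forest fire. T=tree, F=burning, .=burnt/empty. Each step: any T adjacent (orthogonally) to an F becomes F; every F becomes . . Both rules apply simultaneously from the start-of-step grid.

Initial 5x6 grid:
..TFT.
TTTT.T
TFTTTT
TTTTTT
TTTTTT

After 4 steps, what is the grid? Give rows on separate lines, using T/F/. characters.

Step 1: 7 trees catch fire, 2 burn out
  ..F.F.
  TFTF.T
  F.FTTT
  TFTTTT
  TTTTTT
Step 2: 6 trees catch fire, 7 burn out
  ......
  F.F..T
  ...FTT
  F.FTTT
  TFTTTT
Step 3: 4 trees catch fire, 6 burn out
  ......
  .....T
  ....FT
  ...FTT
  F.FTTT
Step 4: 3 trees catch fire, 4 burn out
  ......
  .....T
  .....F
  ....FT
  ...FTT

......
.....T
.....F
....FT
...FTT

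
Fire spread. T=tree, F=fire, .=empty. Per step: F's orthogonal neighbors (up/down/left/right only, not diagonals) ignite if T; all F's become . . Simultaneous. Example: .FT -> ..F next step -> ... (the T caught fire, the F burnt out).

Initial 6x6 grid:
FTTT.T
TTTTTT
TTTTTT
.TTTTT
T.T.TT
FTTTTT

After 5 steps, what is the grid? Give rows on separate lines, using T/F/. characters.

Step 1: 4 trees catch fire, 2 burn out
  .FTT.T
  FTTTTT
  TTTTTT
  .TTTTT
  F.T.TT
  .FTTTT
Step 2: 4 trees catch fire, 4 burn out
  ..FT.T
  .FTTTT
  FTTTTT
  .TTTTT
  ..T.TT
  ..FTTT
Step 3: 5 trees catch fire, 4 burn out
  ...F.T
  ..FTTT
  .FTTTT
  .TTTTT
  ..F.TT
  ...FTT
Step 4: 5 trees catch fire, 5 burn out
  .....T
  ...FTT
  ..FTTT
  .FFTTT
  ....TT
  ....FT
Step 5: 5 trees catch fire, 5 burn out
  .....T
  ....FT
  ...FTT
  ...FTT
  ....FT
  .....F

.....T
....FT
...FTT
...FTT
....FT
.....F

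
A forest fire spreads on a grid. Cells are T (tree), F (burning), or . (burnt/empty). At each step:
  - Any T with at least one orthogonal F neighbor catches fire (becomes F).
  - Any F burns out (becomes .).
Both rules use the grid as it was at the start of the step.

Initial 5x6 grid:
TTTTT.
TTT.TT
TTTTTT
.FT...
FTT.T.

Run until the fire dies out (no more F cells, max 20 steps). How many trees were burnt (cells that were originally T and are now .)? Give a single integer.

Answer: 19

Derivation:
Step 1: +3 fires, +2 burnt (F count now 3)
Step 2: +4 fires, +3 burnt (F count now 4)
Step 3: +4 fires, +4 burnt (F count now 4)
Step 4: +3 fires, +4 burnt (F count now 3)
Step 5: +3 fires, +3 burnt (F count now 3)
Step 6: +2 fires, +3 burnt (F count now 2)
Step 7: +0 fires, +2 burnt (F count now 0)
Fire out after step 7
Initially T: 20, now '.': 29
Total burnt (originally-T cells now '.'): 19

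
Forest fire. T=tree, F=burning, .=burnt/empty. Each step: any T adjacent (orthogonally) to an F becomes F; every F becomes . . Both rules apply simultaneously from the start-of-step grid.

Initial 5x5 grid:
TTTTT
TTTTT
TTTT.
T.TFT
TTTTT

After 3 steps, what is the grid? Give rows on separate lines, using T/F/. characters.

Step 1: 4 trees catch fire, 1 burn out
  TTTTT
  TTTTT
  TTTF.
  T.F.F
  TTTFT
Step 2: 4 trees catch fire, 4 burn out
  TTTTT
  TTTFT
  TTF..
  T....
  TTF.F
Step 3: 5 trees catch fire, 4 burn out
  TTTFT
  TTF.F
  TF...
  T....
  TF...

TTTFT
TTF.F
TF...
T....
TF...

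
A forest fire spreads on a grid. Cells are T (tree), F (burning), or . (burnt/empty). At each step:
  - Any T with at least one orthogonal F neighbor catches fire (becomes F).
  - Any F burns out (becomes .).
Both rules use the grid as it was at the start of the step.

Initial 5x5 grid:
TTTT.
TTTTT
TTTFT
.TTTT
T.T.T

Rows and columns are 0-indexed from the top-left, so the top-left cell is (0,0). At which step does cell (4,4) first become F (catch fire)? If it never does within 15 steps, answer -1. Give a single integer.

Step 1: cell (4,4)='T' (+4 fires, +1 burnt)
Step 2: cell (4,4)='T' (+6 fires, +4 burnt)
Step 3: cell (4,4)='F' (+6 fires, +6 burnt)
  -> target ignites at step 3
Step 4: cell (4,4)='.' (+2 fires, +6 burnt)
Step 5: cell (4,4)='.' (+1 fires, +2 burnt)
Step 6: cell (4,4)='.' (+0 fires, +1 burnt)
  fire out at step 6

3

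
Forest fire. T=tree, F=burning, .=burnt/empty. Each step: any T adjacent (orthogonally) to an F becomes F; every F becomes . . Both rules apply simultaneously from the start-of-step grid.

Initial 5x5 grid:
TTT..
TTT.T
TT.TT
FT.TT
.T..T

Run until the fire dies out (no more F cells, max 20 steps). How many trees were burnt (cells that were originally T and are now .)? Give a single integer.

Step 1: +2 fires, +1 burnt (F count now 2)
Step 2: +3 fires, +2 burnt (F count now 3)
Step 3: +2 fires, +3 burnt (F count now 2)
Step 4: +2 fires, +2 burnt (F count now 2)
Step 5: +1 fires, +2 burnt (F count now 1)
Step 6: +0 fires, +1 burnt (F count now 0)
Fire out after step 6
Initially T: 16, now '.': 19
Total burnt (originally-T cells now '.'): 10

Answer: 10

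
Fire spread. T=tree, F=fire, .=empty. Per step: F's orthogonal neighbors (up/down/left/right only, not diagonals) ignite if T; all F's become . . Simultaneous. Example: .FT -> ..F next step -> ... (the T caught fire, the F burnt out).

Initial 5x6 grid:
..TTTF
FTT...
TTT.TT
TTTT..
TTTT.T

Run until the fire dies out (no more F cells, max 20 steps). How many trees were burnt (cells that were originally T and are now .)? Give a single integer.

Step 1: +3 fires, +2 burnt (F count now 3)
Step 2: +4 fires, +3 burnt (F count now 4)
Step 3: +4 fires, +4 burnt (F count now 4)
Step 4: +2 fires, +4 burnt (F count now 2)
Step 5: +2 fires, +2 burnt (F count now 2)
Step 6: +1 fires, +2 burnt (F count now 1)
Step 7: +0 fires, +1 burnt (F count now 0)
Fire out after step 7
Initially T: 19, now '.': 27
Total burnt (originally-T cells now '.'): 16

Answer: 16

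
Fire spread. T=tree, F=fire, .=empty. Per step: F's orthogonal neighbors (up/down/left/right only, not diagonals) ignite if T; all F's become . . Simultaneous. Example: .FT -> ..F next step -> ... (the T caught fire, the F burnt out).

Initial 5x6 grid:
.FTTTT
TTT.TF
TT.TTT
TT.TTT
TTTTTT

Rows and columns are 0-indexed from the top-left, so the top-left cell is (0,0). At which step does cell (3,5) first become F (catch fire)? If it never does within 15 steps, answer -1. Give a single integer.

Step 1: cell (3,5)='T' (+5 fires, +2 burnt)
Step 2: cell (3,5)='F' (+7 fires, +5 burnt)
  -> target ignites at step 2
Step 3: cell (3,5)='.' (+5 fires, +7 burnt)
Step 4: cell (3,5)='.' (+4 fires, +5 burnt)
Step 5: cell (3,5)='.' (+3 fires, +4 burnt)
Step 6: cell (3,5)='.' (+0 fires, +3 burnt)
  fire out at step 6

2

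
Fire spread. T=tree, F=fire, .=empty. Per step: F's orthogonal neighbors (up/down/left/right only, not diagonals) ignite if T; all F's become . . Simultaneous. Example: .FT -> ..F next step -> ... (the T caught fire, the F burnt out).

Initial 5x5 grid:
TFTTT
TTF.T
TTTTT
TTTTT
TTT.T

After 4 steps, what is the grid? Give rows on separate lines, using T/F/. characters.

Step 1: 4 trees catch fire, 2 burn out
  F.FTT
  TF..T
  TTFTT
  TTTTT
  TTT.T
Step 2: 5 trees catch fire, 4 burn out
  ...FT
  F...T
  TF.FT
  TTFTT
  TTT.T
Step 3: 6 trees catch fire, 5 burn out
  ....F
  ....T
  F...F
  TF.FT
  TTF.T
Step 4: 4 trees catch fire, 6 burn out
  .....
  ....F
  .....
  F...F
  TF..T

.....
....F
.....
F...F
TF..T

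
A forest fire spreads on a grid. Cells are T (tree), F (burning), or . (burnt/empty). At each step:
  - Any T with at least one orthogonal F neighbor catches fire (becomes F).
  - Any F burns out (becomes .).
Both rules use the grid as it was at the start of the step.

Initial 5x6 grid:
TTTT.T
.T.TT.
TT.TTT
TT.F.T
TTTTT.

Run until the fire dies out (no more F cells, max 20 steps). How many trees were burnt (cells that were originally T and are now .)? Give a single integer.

Step 1: +2 fires, +1 burnt (F count now 2)
Step 2: +4 fires, +2 burnt (F count now 4)
Step 3: +4 fires, +4 burnt (F count now 4)
Step 4: +4 fires, +4 burnt (F count now 4)
Step 5: +3 fires, +4 burnt (F count now 3)
Step 6: +3 fires, +3 burnt (F count now 3)
Step 7: +0 fires, +3 burnt (F count now 0)
Fire out after step 7
Initially T: 21, now '.': 29
Total burnt (originally-T cells now '.'): 20

Answer: 20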